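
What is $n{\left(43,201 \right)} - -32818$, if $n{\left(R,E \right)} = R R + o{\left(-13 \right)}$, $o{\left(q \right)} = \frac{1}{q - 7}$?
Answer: $\frac{693339}{20} \approx 34667.0$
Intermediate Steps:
$o{\left(q \right)} = \frac{1}{-7 + q}$
$n{\left(R,E \right)} = - \frac{1}{20} + R^{2}$ ($n{\left(R,E \right)} = R R + \frac{1}{-7 - 13} = R^{2} + \frac{1}{-20} = R^{2} - \frac{1}{20} = - \frac{1}{20} + R^{2}$)
$n{\left(43,201 \right)} - -32818 = \left(- \frac{1}{20} + 43^{2}\right) - -32818 = \left(- \frac{1}{20} + 1849\right) + 32818 = \frac{36979}{20} + 32818 = \frac{693339}{20}$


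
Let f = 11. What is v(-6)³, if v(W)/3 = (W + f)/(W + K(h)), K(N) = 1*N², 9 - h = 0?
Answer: 1/125 ≈ 0.0080000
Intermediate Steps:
h = 9 (h = 9 - 1*0 = 9 + 0 = 9)
K(N) = N²
v(W) = 3*(11 + W)/(81 + W) (v(W) = 3*((W + 11)/(W + 9²)) = 3*((11 + W)/(W + 81)) = 3*((11 + W)/(81 + W)) = 3*(11 + W)/(81 + W))
v(-6)³ = (3*(11 - 6)/(81 - 6))³ = (3*5/75)³ = (3*(1/75)*5)³ = (⅕)³ = 1/125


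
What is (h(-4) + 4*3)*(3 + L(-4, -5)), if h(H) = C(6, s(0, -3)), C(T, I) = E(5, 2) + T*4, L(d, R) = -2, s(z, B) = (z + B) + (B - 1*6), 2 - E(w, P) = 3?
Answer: 35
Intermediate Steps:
E(w, P) = -1 (E(w, P) = 2 - 1*3 = 2 - 3 = -1)
s(z, B) = -6 + z + 2*B (s(z, B) = (B + z) + (B - 6) = (B + z) + (-6 + B) = -6 + z + 2*B)
C(T, I) = -1 + 4*T (C(T, I) = -1 + T*4 = -1 + 4*T)
h(H) = 23 (h(H) = -1 + 4*6 = -1 + 24 = 23)
(h(-4) + 4*3)*(3 + L(-4, -5)) = (23 + 4*3)*(3 - 2) = (23 + 12)*1 = 35*1 = 35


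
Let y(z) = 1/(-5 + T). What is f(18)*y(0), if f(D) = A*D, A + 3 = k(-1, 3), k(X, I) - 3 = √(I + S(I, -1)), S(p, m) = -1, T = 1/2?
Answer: -4*√2 ≈ -5.6569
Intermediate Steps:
T = ½ ≈ 0.50000
k(X, I) = 3 + √(-1 + I) (k(X, I) = 3 + √(I - 1) = 3 + √(-1 + I))
A = √2 (A = -3 + (3 + √(-1 + 3)) = -3 + (3 + √2) = √2 ≈ 1.4142)
y(z) = -2/9 (y(z) = 1/(-5 + ½) = 1/(-9/2) = -2/9)
f(D) = D*√2 (f(D) = √2*D = D*√2)
f(18)*y(0) = (18*√2)*(-2/9) = -4*√2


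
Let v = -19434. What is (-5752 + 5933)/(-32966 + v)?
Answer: -181/52400 ≈ -0.0034542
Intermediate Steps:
(-5752 + 5933)/(-32966 + v) = (-5752 + 5933)/(-32966 - 19434) = 181/(-52400) = 181*(-1/52400) = -181/52400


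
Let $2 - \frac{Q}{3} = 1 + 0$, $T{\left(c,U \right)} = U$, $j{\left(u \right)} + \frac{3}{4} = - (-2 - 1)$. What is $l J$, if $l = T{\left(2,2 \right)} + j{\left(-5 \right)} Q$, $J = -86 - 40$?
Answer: $- \frac{2205}{2} \approx -1102.5$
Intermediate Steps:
$j{\left(u \right)} = \frac{9}{4}$ ($j{\left(u \right)} = - \frac{3}{4} - \left(-2 - 1\right) = - \frac{3}{4} - -3 = - \frac{3}{4} + 3 = \frac{9}{4}$)
$J = -126$ ($J = -86 - 40 = -126$)
$Q = 3$ ($Q = 6 - 3 \left(1 + 0\right) = 6 - 3 = 3$)
$l = \frac{35}{4}$ ($l = 2 + \frac{9}{4} \cdot 3 = 2 + \frac{27}{4} = \frac{35}{4} \approx 8.75$)
$l J = \frac{35}{4} \left(-126\right) = - \frac{2205}{2}$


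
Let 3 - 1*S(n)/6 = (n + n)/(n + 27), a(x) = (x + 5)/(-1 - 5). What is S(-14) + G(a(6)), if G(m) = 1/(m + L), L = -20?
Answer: 52584/1703 ≈ 30.877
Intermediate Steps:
a(x) = -⅚ - x/6 (a(x) = (5 + x)/(-6) = (5 + x)*(-⅙) = -⅚ - x/6)
S(n) = 18 - 12*n/(27 + n) (S(n) = 18 - 6*(n + n)/(n + 27) = 18 - 6*2*n/(27 + n) = 18 - 12*n/(27 + n))
G(m) = 1/(-20 + m) (G(m) = 1/(m - 20) = 1/(-20 + m))
S(-14) + G(a(6)) = 6*(81 - 14)/(27 - 14) + 1/(-20 + (-⅚ - ⅙*6)) = 6*67/13 + 1/(-20 + (-⅚ - 1)) = 6*(1/13)*67 + 1/(-20 - 11/6) = 402/13 + 1/(-131/6) = 402/13 - 6/131 = 52584/1703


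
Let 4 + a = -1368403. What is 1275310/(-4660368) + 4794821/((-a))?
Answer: 10300243611479/3188640096888 ≈ 3.2303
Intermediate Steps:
a = -1368407 (a = -4 - 1368403 = -1368407)
1275310/(-4660368) + 4794821/((-a)) = 1275310/(-4660368) + 4794821/((-1*(-1368407))) = 1275310*(-1/4660368) + 4794821/1368407 = -637655/2330184 + 4794821*(1/1368407) = -637655/2330184 + 4794821/1368407 = 10300243611479/3188640096888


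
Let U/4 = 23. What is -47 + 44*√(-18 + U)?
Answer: -47 + 44*√74 ≈ 331.50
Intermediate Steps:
U = 92 (U = 4*23 = 92)
-47 + 44*√(-18 + U) = -47 + 44*√(-18 + 92) = -47 + 44*√74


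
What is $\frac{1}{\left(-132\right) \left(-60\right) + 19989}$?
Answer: $\frac{1}{27909} \approx 3.5831 \cdot 10^{-5}$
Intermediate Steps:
$\frac{1}{\left(-132\right) \left(-60\right) + 19989} = \frac{1}{7920 + 19989} = \frac{1}{27909}$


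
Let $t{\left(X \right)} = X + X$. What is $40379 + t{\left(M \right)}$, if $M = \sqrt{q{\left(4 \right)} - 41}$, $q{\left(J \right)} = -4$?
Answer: $40379 + 6 i \sqrt{5} \approx 40379.0 + 13.416 i$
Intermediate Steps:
$M = 3 i \sqrt{5}$ ($M = \sqrt{-4 - 41} = \sqrt{-45} = 3 i \sqrt{5} \approx 6.7082 i$)
$t{\left(X \right)} = 2 X$
$40379 + t{\left(M \right)} = 40379 + 2 \cdot 3 i \sqrt{5} = 40379 + 6 i \sqrt{5}$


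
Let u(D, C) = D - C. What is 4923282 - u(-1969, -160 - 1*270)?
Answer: 4924821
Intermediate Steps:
4923282 - u(-1969, -160 - 1*270) = 4923282 - (-1969 - (-160 - 1*270)) = 4923282 - (-1969 - (-160 - 270)) = 4923282 - (-1969 - 1*(-430)) = 4923282 - (-1969 + 430) = 4923282 - 1*(-1539) = 4923282 + 1539 = 4924821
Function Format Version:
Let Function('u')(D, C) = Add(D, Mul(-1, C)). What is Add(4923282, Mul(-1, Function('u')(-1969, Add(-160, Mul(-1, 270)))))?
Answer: 4924821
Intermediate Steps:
Add(4923282, Mul(-1, Function('u')(-1969, Add(-160, Mul(-1, 270))))) = Add(4923282, Mul(-1, Add(-1969, Mul(-1, Add(-160, Mul(-1, 270)))))) = Add(4923282, Mul(-1, Add(-1969, Mul(-1, Add(-160, -270))))) = Add(4923282, Mul(-1, Add(-1969, Mul(-1, -430)))) = Add(4923282, Mul(-1, Add(-1969, 430))) = Add(4923282, Mul(-1, -1539)) = Add(4923282, 1539) = 4924821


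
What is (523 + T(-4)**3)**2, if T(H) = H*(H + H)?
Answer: 1108290681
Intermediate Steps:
T(H) = 2*H**2 (T(H) = H*(2*H) = 2*H**2)
(523 + T(-4)**3)**2 = (523 + (2*(-4)**2)**3)**2 = (523 + (2*16)**3)**2 = (523 + 32**3)**2 = (523 + 32768)**2 = 33291**2 = 1108290681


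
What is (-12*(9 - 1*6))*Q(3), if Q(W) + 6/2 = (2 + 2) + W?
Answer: -144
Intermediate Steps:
Q(W) = 1 + W (Q(W) = -3 + ((2 + 2) + W) = -3 + (4 + W) = 1 + W)
(-12*(9 - 1*6))*Q(3) = (-12*(9 - 1*6))*(1 + 3) = -12*(9 - 6)*4 = -12*3*4 = -36*4 = -144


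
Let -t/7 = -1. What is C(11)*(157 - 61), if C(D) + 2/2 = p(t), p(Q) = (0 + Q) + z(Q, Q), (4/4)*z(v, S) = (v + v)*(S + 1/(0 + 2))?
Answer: 10656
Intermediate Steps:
t = 7 (t = -7*(-1) = 7)
z(v, S) = 2*v*(½ + S) (z(v, S) = (v + v)*(S + 1/(0 + 2)) = (2*v)*(S + 1/2) = (2*v)*(S + ½) = (2*v)*(½ + S) = 2*v*(½ + S))
p(Q) = Q + Q*(1 + 2*Q) (p(Q) = (0 + Q) + Q*(1 + 2*Q) = Q + Q*(1 + 2*Q))
C(D) = 111 (C(D) = -1 + 2*7*(1 + 7) = -1 + 2*7*8 = -1 + 112 = 111)
C(11)*(157 - 61) = 111*(157 - 61) = 111*96 = 10656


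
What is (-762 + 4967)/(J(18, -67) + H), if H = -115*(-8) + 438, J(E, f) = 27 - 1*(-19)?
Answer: 4205/1404 ≈ 2.9950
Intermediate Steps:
J(E, f) = 46 (J(E, f) = 27 + 19 = 46)
H = 1358 (H = 920 + 438 = 1358)
(-762 + 4967)/(J(18, -67) + H) = (-762 + 4967)/(46 + 1358) = 4205/1404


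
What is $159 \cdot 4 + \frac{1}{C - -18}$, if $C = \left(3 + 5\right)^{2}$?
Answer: $\frac{52153}{82} \approx 636.01$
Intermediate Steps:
$C = 64$ ($C = 8^{2} = 64$)
$159 \cdot 4 + \frac{1}{C - -18} = 159 \cdot 4 + \frac{1}{64 - -18} = 636 + \frac{1}{64 + 18} = 636 + \frac{1}{82} = \frac{52153}{82}$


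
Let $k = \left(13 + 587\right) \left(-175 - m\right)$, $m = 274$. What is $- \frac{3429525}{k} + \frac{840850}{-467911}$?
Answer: $\frac{18375833097}{1680736312} \approx 10.933$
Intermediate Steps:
$k = -269400$ ($k = \left(13 + 587\right) \left(-175 - 274\right) = 600 \left(-175 - 274\right) = 600 \left(-449\right) = -269400$)
$- \frac{3429525}{k} + \frac{840850}{-467911} = - \frac{3429525}{-269400} + \frac{840850}{-467911} = \left(-3429525\right) \left(- \frac{1}{269400}\right) + 840850 \left(- \frac{1}{467911}\right) = \frac{45727}{3592} - \frac{840850}{467911} = \frac{18375833097}{1680736312}$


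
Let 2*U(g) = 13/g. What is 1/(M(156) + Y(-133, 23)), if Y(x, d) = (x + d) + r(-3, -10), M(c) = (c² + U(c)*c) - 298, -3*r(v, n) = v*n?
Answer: 2/47849 ≈ 4.1798e-5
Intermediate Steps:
r(v, n) = -n*v/3 (r(v, n) = -v*n/3 = -n*v/3)
U(g) = 13/(2*g) (U(g) = (13/g)/2 = 13/(2*g))
M(c) = -583/2 + c² (M(c) = (c² + (13/(2*c))*c) - 298 = (c² + 13/2) - 298 = (13/2 + c²) - 298 = -583/2 + c²)
Y(x, d) = -10 + d + x (Y(x, d) = (x + d) - ⅓*(-10)*(-3) = (d + x) - 10 = -10 + d + x)
1/(M(156) + Y(-133, 23)) = 1/((-583/2 + 156²) + (-10 + 23 - 133)) = 1/((-583/2 + 24336) - 120) = 1/(48089/2 - 120) = 1/(47849/2) = 2/47849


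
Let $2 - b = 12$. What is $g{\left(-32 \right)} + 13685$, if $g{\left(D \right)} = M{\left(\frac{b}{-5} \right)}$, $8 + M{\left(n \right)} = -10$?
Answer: $13667$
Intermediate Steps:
$b = -10$ ($b = 2 - 12 = -10$)
$M{\left(n \right)} = -18$ ($M{\left(n \right)} = -8 - 10 = -18$)
$g{\left(D \right)} = -18$
$g{\left(-32 \right)} + 13685 = -18 + 13685 = 13667$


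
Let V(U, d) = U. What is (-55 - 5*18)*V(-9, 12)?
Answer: 1305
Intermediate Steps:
(-55 - 5*18)*V(-9, 12) = (-55 - 5*18)*(-9) = (-55 - 90)*(-9) = -145*(-9) = 1305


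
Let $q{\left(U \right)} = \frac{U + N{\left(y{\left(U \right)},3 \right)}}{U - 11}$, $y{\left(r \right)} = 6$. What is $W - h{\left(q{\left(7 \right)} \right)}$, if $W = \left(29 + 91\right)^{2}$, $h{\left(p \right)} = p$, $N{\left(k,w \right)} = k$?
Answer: $\frac{57613}{4} \approx 14403.0$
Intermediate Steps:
$q{\left(U \right)} = \frac{6 + U}{-11 + U}$ ($q{\left(U \right)} = \frac{U + 6}{U - 11} = \frac{6 + U}{-11 + U}$)
$W = 14400$ ($W = 120^{2} = 14400$)
$W - h{\left(q{\left(7 \right)} \right)} = 14400 - \frac{6 + 7}{-11 + 7} = 14400 - \frac{1}{-4} \cdot 13 = 14400 - \left(- \frac{1}{4}\right) 13 = 14400 - - \frac{13}{4} = 14400 + \frac{13}{4} = \frac{57613}{4}$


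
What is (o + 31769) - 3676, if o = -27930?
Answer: 163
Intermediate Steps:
(o + 31769) - 3676 = (-27930 + 31769) - 3676 = 3839 - 3676 = 163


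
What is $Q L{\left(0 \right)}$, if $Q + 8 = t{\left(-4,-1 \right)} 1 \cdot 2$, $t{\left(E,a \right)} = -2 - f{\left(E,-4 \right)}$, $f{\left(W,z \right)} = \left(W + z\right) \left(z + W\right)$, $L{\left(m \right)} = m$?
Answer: $0$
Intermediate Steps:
$f{\left(W,z \right)} = \left(W + z\right)^{2}$ ($f{\left(W,z \right)} = \left(W + z\right) \left(W + z\right) = \left(W + z\right)^{2}$)
$t{\left(E,a \right)} = -2 - \left(-4 + E\right)^{2}$ ($t{\left(E,a \right)} = -2 - \left(E - 4\right)^{2} = -2 - \left(-4 + E\right)^{2}$)
$Q = -140$ ($Q = -8 + \left(-2 - \left(-4 - 4\right)^{2}\right) 1 \cdot 2 = -8 + \left(-2 - \left(-8\right)^{2}\right) 1 \cdot 2 = -8 + \left(-2 - 64\right) 1 \cdot 2 = -8 + \left(-66\right) 1 \cdot 2 = -8 - 132 = -140$)
$Q L{\left(0 \right)} = \left(-140\right) 0 = 0$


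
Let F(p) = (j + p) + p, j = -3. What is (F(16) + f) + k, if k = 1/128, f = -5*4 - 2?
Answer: 897/128 ≈ 7.0078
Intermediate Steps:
f = -22 (f = -20 - 2 = -22)
k = 1/128 ≈ 0.0078125
F(p) = -3 + 2*p (F(p) = (-3 + p) + p = -3 + 2*p)
(F(16) + f) + k = ((-3 + 2*16) - 22) + 1/128 = ((-3 + 32) - 22) + 1/128 = (29 - 22) + 1/128 = 7 + 1/128 = 897/128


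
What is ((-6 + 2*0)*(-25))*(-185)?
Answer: -27750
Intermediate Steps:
((-6 + 2*0)*(-25))*(-185) = ((-6 + 0)*(-25))*(-185) = -6*(-25)*(-185) = 150*(-185) = -27750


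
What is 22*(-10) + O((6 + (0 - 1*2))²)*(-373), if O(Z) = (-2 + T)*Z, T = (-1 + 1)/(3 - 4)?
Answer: 11716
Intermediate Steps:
T = 0 (T = 0/(-1) = 0*(-1) = 0)
O(Z) = -2*Z (O(Z) = (-2 + 0)*Z = -2*Z)
22*(-10) + O((6 + (0 - 1*2))²)*(-373) = 22*(-10) - 2*(6 + (0 - 1*2))²*(-373) = -220 - 2*(6 + (0 - 2))²*(-373) = -220 - 2*(6 - 2)²*(-373) = -220 - 2*4²*(-373) = -220 - 2*16*(-373) = -220 - 32*(-373) = -220 + 11936 = 11716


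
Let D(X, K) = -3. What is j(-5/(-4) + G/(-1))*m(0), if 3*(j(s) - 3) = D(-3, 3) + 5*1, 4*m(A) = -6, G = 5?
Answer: -11/2 ≈ -5.5000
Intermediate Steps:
m(A) = -3/2 (m(A) = (1/4)*(-6) = -3/2)
j(s) = 11/3 (j(s) = 3 + (-3 + 5*1)/3 = 3 + (-3 + 5)/3 = 3 + (1/3)*2 = 3 + 2/3 = 11/3)
j(-5/(-4) + G/(-1))*m(0) = (11/3)*(-3/2) = -11/2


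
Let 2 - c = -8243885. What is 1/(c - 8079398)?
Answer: 1/164489 ≈ 6.0794e-6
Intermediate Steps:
c = 8243887 (c = 2 - 1*(-8243885) = 2 + 8243885 = 8243887)
1/(c - 8079398) = 1/(8243887 - 8079398) = 1/164489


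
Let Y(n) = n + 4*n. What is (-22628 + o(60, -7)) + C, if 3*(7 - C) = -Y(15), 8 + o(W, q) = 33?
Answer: -22571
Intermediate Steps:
Y(n) = 5*n
o(W, q) = 25 (o(W, q) = -8 + 33 = 25)
C = 32 (C = 7 - (-1)*5*15/3 = 7 - (-1)*75/3 = 7 - 1/3*(-75) = 7 + 25 = 32)
(-22628 + o(60, -7)) + C = (-22628 + 25) + 32 = -22603 + 32 = -22571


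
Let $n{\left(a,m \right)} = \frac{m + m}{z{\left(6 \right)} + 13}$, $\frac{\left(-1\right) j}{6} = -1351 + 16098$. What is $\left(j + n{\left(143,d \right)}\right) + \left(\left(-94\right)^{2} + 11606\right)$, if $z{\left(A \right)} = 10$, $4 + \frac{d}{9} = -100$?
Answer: $- \frac{1566792}{23} \approx -68121.0$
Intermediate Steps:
$d = -936$ ($d = -36 + 9 \left(-100\right) = -36 - 900 = -936$)
$j = -88482$ ($j = - 6 \left(-1351 + 16098\right) = \left(-6\right) 14747 = -88482$)
$n{\left(a,m \right)} = \frac{2 m}{23}$ ($n{\left(a,m \right)} = \frac{m + m}{10 + 13} = \frac{2 m}{23}$)
$\left(j + n{\left(143,d \right)}\right) + \left(\left(-94\right)^{2} + 11606\right) = \left(-88482 + \frac{2}{23} \left(-936\right)\right) + \left(\left(-94\right)^{2} + 11606\right) = \left(-88482 - \frac{1872}{23}\right) + \left(8836 + 11606\right) = - \frac{2036958}{23} + 20442 = - \frac{1566792}{23}$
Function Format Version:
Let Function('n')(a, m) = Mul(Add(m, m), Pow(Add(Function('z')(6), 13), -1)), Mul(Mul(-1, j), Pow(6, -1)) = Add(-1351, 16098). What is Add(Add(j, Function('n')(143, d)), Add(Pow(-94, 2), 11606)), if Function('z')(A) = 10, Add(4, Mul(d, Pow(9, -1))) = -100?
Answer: Rational(-1566792, 23) ≈ -68121.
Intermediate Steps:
d = -936 (d = Add(-36, Mul(9, -100)) = Add(-36, -900) = -936)
j = -88482 (j = Mul(-6, Add(-1351, 16098)) = Mul(-6, 14747) = -88482)
Function('n')(a, m) = Mul(Rational(2, 23), m) (Function('n')(a, m) = Mul(Add(m, m), Pow(Add(10, 13), -1)) = Mul(Mul(2, m), Pow(23, -1)) = Mul(Mul(2, m), Rational(1, 23)) = Mul(Rational(2, 23), m))
Add(Add(j, Function('n')(143, d)), Add(Pow(-94, 2), 11606)) = Add(Add(-88482, Mul(Rational(2, 23), -936)), Add(Pow(-94, 2), 11606)) = Add(Add(-88482, Rational(-1872, 23)), Add(8836, 11606)) = Add(Rational(-2036958, 23), 20442) = Rational(-1566792, 23)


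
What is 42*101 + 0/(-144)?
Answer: 4242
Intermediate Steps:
42*101 + 0/(-144) = 4242 + 0*(-1/144) = 4242 + 0 = 4242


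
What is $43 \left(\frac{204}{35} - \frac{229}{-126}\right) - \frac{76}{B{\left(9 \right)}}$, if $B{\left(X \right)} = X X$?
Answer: $\frac{1858859}{5670} \approx 327.84$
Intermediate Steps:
$B{\left(X \right)} = X^{2}$
$43 \left(\frac{204}{35} - \frac{229}{-126}\right) - \frac{76}{B{\left(9 \right)}} = 43 \left(\frac{204}{35} - \frac{229}{-126}\right) - \frac{76}{9^{2}} = 43 \left(204 \cdot \frac{1}{35} - - \frac{229}{126}\right) - \frac{76}{81} = 43 \left(\frac{204}{35} + \frac{229}{126}\right) - \frac{76}{81} = 43 \cdot \frac{4817}{630} - \frac{76}{81} = \frac{207131}{630} - \frac{76}{81} = \frac{1858859}{5670}$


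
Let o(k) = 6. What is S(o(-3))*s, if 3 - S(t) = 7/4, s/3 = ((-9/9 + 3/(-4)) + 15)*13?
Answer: 10335/16 ≈ 645.94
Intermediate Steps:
s = 2067/4 (s = 3*(((-9/9 + 3/(-4)) + 15)*13) = 3*(((-9*⅑ + 3*(-¼)) + 15)*13) = 3*(((-1 - ¾) + 15)*13) = 3*((-7/4 + 15)*13) = 3*((53/4)*13) = 3*(689/4) = 2067/4 ≈ 516.75)
S(t) = 5/4 (S(t) = 3 - 7/4 = 5/4)
S(o(-3))*s = (5/4)*(2067/4) = 10335/16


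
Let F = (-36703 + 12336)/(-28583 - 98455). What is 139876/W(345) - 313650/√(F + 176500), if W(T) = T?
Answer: 139876/345 - 313650*√2848475428400946/22422231367 ≈ -341.14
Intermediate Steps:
F = 24367/127038 (F = -24367/(-127038) = -24367*(-1/127038) = 24367/127038 ≈ 0.19181)
139876/W(345) - 313650/√(F + 176500) = 139876/345 - 313650/√(24367/127038 + 176500) = 139876*(1/345) - 313650*√2848475428400946/22422231367 = 139876/345 - 313650*√2848475428400946/22422231367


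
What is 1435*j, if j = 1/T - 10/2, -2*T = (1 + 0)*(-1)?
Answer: -4305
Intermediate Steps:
T = ½ (T = -(1 + 0)*(-1)/2 = -(-1)/2 = -½*(-1) = ½ ≈ 0.50000)
j = -3 (j = 1/(½) - 10/2 = 1*2 - 10*½ = 2 - 5 = -3)
1435*j = 1435*(-3) = -4305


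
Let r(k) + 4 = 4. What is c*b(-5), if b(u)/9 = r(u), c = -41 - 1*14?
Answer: 0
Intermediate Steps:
c = -55 (c = -41 - 14 = -55)
r(k) = 0 (r(k) = -4 + 4 = 0)
b(u) = 0 (b(u) = 9*0 = 0)
c*b(-5) = -55*0 = 0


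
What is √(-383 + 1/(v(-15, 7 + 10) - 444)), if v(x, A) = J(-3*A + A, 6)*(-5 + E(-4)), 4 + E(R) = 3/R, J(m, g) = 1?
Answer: I*√10427235/165 ≈ 19.57*I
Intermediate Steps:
E(R) = -4 + 3/R
v(x, A) = -39/4 (v(x, A) = 1*(-5 + (-4 + 3/(-4))) = 1*(-5 + (-4 + 3*(-¼))) = 1*(-5 + (-4 - ¾)) = 1*(-5 - 19/4) = 1*(-39/4) = -39/4)
√(-383 + 1/(v(-15, 7 + 10) - 444)) = √(-383 + 1/(-39/4 - 444)) = √(-383 + 1/(-1815/4)) = √(-383 - 4/1815) = √(-695149/1815) = I*√10427235/165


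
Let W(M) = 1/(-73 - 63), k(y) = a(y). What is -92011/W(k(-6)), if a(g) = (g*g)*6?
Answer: 12513496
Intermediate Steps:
a(g) = 6*g² (a(g) = g²*6 = 6*g²)
k(y) = 6*y²
W(M) = -1/136 (W(M) = 1/(-136) = -1/136)
-92011/W(k(-6)) = -92011/(-1/136) = -92011*(-136) = 12513496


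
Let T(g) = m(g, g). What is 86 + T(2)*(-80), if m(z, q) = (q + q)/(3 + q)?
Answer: 22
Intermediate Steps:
m(z, q) = 2*q/(3 + q) (m(z, q) = (2*q)/(3 + q) = 2*q/(3 + q))
T(g) = 2*g/(3 + g)
86 + T(2)*(-80) = 86 + (2*2/(3 + 2))*(-80) = 86 + (2*2/5)*(-80) = 86 + (2*2*(⅕))*(-80) = 86 + (⅘)*(-80) = 86 - 64 = 22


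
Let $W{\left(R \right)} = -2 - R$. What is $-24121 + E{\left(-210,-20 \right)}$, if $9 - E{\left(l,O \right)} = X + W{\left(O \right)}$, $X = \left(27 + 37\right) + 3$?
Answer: $-24197$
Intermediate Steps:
$X = 67$ ($X = 64 + 3 = 67$)
$E{\left(l,O \right)} = -56 + O$ ($E{\left(l,O \right)} = 9 - \left(67 - \left(2 + O\right)\right) = 9 - \left(65 - O\right) = 9 + \left(-65 + O\right) = -56 + O$)
$-24121 + E{\left(-210,-20 \right)} = -24121 - 76 = -24197$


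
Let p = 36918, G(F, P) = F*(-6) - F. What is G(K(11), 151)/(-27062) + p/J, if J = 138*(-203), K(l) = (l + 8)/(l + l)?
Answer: -74748035/56729684 ≈ -1.3176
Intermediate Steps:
K(l) = (8 + l)/(2*l) (K(l) = (8 + l)/((2*l)) = (8 + l)*(1/(2*l)) = (8 + l)/(2*l))
G(F, P) = -7*F (G(F, P) = -6*F - F = -7*F)
J = -28014
G(K(11), 151)/(-27062) + p/J = -7*(8 + 11)/(2*11)/(-27062) + 36918/(-28014) = -7*19/(2*11)*(-1/27062) + 36918*(-1/28014) = -7*19/22*(-1/27062) - 879/667 = -133/22*(-1/27062) - 879/667 = 19/85052 - 879/667 = -74748035/56729684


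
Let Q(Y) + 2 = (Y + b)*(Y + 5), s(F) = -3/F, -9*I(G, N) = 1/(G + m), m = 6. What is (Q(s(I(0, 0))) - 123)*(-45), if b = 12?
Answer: -1301985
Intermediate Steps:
I(G, N) = -1/(9*(6 + G)) (I(G, N) = -1/(9*(G + 6)) = -1/(9*(6 + G)))
Q(Y) = -2 + (5 + Y)*(12 + Y) (Q(Y) = -2 + (Y + 12)*(Y + 5) = -2 + (12 + Y)*(5 + Y) = -2 + (5 + Y)*(12 + Y))
(Q(s(I(0, 0))) - 123)*(-45) = ((58 + (-3/((-1/(54 + 9*0))))² + 17*(-3/((-1/(54 + 9*0))))) - 123)*(-45) = ((58 + (-3/((-1/(54 + 0))))² + 17*(-3/((-1/(54 + 0))))) - 123)*(-45) = ((58 + (-3/((-1/54)))² + 17*(-3/((-1/54)))) - 123)*(-45) = ((58 + (-3/((-1*1/54)))² + 17*(-3/((-1*1/54)))) - 123)*(-45) = ((58 + (-3/(-1/54))² + 17*(-3/(-1/54))) - 123)*(-45) = ((58 + (-3*(-54))² + 17*(-3*(-54))) - 123)*(-45) = ((58 + 162² + 17*162) - 123)*(-45) = ((58 + 26244 + 2754) - 123)*(-45) = (29056 - 123)*(-45) = 28933*(-45) = -1301985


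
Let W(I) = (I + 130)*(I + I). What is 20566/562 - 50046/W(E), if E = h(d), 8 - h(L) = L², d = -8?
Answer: 49644215/1164464 ≈ 42.633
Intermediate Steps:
h(L) = 8 - L²
E = -56 (E = 8 - 1*(-8)² = 8 - 1*64 = 8 - 64 = -56)
W(I) = 2*I*(130 + I) (W(I) = (130 + I)*(2*I) = 2*I*(130 + I))
20566/562 - 50046/W(E) = 20566/562 - 50046*(-1/(112*(130 - 56))) = 20566*(1/562) - 50046/(2*(-56)*74) = 10283/281 - 50046/(-8288) = 10283/281 - 50046*(-1/8288) = 10283/281 + 25023/4144 = 49644215/1164464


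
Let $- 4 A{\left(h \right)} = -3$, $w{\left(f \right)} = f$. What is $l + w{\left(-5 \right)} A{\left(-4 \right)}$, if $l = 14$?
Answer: $\frac{41}{4} \approx 10.25$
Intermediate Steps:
$A{\left(h \right)} = \frac{3}{4}$ ($A{\left(h \right)} = \left(- \frac{1}{4}\right) \left(-3\right) = \frac{3}{4}$)
$l + w{\left(-5 \right)} A{\left(-4 \right)} = 14 - \frac{15}{4} = \frac{41}{4}$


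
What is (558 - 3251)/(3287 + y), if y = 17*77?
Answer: -2693/4596 ≈ -0.58594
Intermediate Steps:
y = 1309
(558 - 3251)/(3287 + y) = (558 - 3251)/(3287 + 1309) = -2693/4596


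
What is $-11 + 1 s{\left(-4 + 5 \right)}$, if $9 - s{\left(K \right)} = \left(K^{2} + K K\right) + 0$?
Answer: $-4$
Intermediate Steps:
$s{\left(K \right)} = 9 - 2 K^{2}$ ($s{\left(K \right)} = 9 - \left(\left(K^{2} + K K\right) + 0\right) = 9 - \left(\left(K^{2} + K^{2}\right) + 0\right) = 9 - \left(2 K^{2} + 0\right) = 9 - 2 K^{2}$)
$-11 + 1 s{\left(-4 + 5 \right)} = -11 + 1 \left(9 - 2 \left(-4 + 5\right)^{2}\right) = -11 + 1 \left(9 - 2 \cdot 1^{2}\right) = -11 + 1 \left(9 - 2\right) = -11 + 1 \cdot 7 = -11 + 7 = -4$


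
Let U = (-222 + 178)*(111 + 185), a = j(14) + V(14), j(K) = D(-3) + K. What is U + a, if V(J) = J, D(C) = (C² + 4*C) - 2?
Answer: -13001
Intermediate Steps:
D(C) = -2 + C² + 4*C
j(K) = -5 + K (j(K) = (-2 + (-3)² + 4*(-3)) + K = (-2 + 9 - 12) + K = -5 + K)
a = 23 (a = (-5 + 14) + 14 = 9 + 14 = 23)
U = -13024 (U = -44*296 = -13024)
U + a = -13024 + 23 = -13001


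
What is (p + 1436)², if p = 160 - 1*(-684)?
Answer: 5198400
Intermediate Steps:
p = 844 (p = 160 + 684 = 844)
(p + 1436)² = (844 + 1436)² = 2280² = 5198400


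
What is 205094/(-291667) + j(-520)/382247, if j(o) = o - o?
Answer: -205094/291667 ≈ -0.70318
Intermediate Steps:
j(o) = 0
205094/(-291667) + j(-520)/382247 = 205094/(-291667) + 0/382247 = 205094*(-1/291667) + 0*(1/382247) = -205094/291667 + 0 = -205094/291667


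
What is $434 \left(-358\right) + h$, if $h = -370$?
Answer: $-155742$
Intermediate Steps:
$434 \left(-358\right) + h = 434 \left(-358\right) - 370 = -155372 - 370 = -155742$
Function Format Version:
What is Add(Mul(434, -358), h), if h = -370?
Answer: -155742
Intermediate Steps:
Add(Mul(434, -358), h) = Add(Mul(434, -358), -370) = Add(-155372, -370) = -155742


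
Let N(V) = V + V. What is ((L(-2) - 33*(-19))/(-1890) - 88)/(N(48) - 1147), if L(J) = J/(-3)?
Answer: 71549/851310 ≈ 0.084046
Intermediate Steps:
L(J) = -J/3 (L(J) = J*(-⅓) = -J/3)
N(V) = 2*V
((L(-2) - 33*(-19))/(-1890) - 88)/(N(48) - 1147) = ((-⅓*(-2) - 33*(-19))/(-1890) - 88)/(2*48 - 1147) = ((⅔ + 627)*(-1/1890) - 88)/(96 - 1147) = ((1883/3)*(-1/1890) - 88)/(-1051) = (-269/810 - 88)*(-1/1051) = -71549/810*(-1/1051) = 71549/851310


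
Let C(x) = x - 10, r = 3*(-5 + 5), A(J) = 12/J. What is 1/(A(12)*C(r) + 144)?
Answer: 1/134 ≈ 0.0074627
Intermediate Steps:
r = 0 (r = 3*0 = 0)
C(x) = -10 + x
1/(A(12)*C(r) + 144) = 1/((12/12)*(-10 + 0) + 144) = 1/((12*(1/12))*(-10) + 144) = 1/(1*(-10) + 144) = 1/(-10 + 144) = 1/134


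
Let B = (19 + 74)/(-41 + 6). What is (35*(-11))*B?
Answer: 1023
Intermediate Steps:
B = -93/35 (B = 93/(-35) = 93*(-1/35) = -93/35 ≈ -2.6571)
(35*(-11))*B = (35*(-11))*(-93/35) = -385*(-93/35) = 1023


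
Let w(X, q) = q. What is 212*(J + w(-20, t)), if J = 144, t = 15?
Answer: 33708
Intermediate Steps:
212*(J + w(-20, t)) = 212*(144 + 15) = 212*159 = 33708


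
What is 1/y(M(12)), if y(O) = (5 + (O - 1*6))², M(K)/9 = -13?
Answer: 1/13924 ≈ 7.1818e-5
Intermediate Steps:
M(K) = -117 (M(K) = 9*(-13) = -117)
y(O) = (-1 + O)² (y(O) = (5 + (O - 6))² = (5 + (-6 + O))² = (-1 + O)²)
1/y(M(12)) = 1/((-1 - 117)²) = 1/((-118)²) = 1/13924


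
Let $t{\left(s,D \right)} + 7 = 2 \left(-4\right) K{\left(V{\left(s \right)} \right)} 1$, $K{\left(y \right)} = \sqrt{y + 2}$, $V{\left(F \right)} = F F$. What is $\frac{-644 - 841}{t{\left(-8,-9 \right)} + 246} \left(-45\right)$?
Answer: $\frac{15971175}{52897} + \frac{534600 \sqrt{66}}{52897} \approx 384.03$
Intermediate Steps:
$V{\left(F \right)} = F^{2}$
$K{\left(y \right)} = \sqrt{2 + y}$
$t{\left(s,D \right)} = -7 - 8 \sqrt{2 + s^{2}}$ ($t{\left(s,D \right)} = -7 + 2 \left(-4\right) \sqrt{2 + s^{2}} \cdot 1 = -7 + - 8 \sqrt{2 + s^{2}} \cdot 1 = -7 - 8 \sqrt{2 + s^{2}}$)
$\frac{-644 - 841}{t{\left(-8,-9 \right)} + 246} \left(-45\right) = \frac{-644 - 841}{\left(-7 - 8 \sqrt{2 + \left(-8\right)^{2}}\right) + 246} \left(-45\right) = - \frac{1485}{\left(-7 - 8 \sqrt{2 + 64}\right) + 246} \left(-45\right) = - \frac{1485}{\left(-7 - 8 \sqrt{66}\right) + 246} \left(-45\right) = - \frac{1485}{239 - 8 \sqrt{66}} \left(-45\right) = \frac{66825}{239 - 8 \sqrt{66}}$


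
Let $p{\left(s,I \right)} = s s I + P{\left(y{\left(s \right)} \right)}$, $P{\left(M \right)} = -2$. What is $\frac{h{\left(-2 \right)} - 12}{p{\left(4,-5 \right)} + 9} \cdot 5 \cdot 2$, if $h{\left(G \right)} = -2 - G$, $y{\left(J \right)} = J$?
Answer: $\frac{120}{73} \approx 1.6438$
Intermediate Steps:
$p{\left(s,I \right)} = -2 + I s^{2}$ ($p{\left(s,I \right)} = s s I - 2 = s^{2} I - 2 = I s^{2} - 2 = -2 + I s^{2}$)
$\frac{h{\left(-2 \right)} - 12}{p{\left(4,-5 \right)} + 9} \cdot 5 \cdot 2 = \frac{\left(-2 - -2\right) - 12}{\left(-2 - 5 \cdot 4^{2}\right) + 9} \cdot 5 \cdot 2 = \frac{\left(-2 + 2\right) - 12}{\left(-2 - 80\right) + 9} \cdot 5 \cdot 2 = \frac{0 - 12}{\left(-2 - 80\right) + 9} \cdot 5 \cdot 2 = - \frac{12}{-82 + 9} \cdot 5 \cdot 2 = - \frac{12}{-73} \cdot 5 \cdot 2 = \left(-12\right) \left(- \frac{1}{73}\right) 5 \cdot 2 = \frac{12}{73} \cdot 5 \cdot 2 = \frac{60}{73} \cdot 2 = \frac{120}{73}$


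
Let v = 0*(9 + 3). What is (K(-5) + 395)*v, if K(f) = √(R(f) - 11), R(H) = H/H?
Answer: 0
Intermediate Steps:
R(H) = 1
v = 0 (v = 0*12 = 0)
K(f) = I*√10 (K(f) = √(1 - 11) = √(-10) = I*√10)
(K(-5) + 395)*v = (I*√10 + 395)*0 = (395 + I*√10)*0 = 0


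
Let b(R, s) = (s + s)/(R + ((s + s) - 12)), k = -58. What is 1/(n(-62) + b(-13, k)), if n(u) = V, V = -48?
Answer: -141/6652 ≈ -0.021197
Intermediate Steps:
b(R, s) = 2*s/(-12 + R + 2*s) (b(R, s) = (2*s)/(R + (2*s - 12)) = (2*s)/(R + (-12 + 2*s)) = (2*s)/(-12 + R + 2*s) = 2*s/(-12 + R + 2*s))
n(u) = -48
1/(n(-62) + b(-13, k)) = 1/(-48 + 2*(-58)/(-12 - 13 + 2*(-58))) = 1/(-48 + 2*(-58)/(-12 - 13 - 116)) = 1/(-48 + 2*(-58)/(-141)) = 1/(-48 + 2*(-58)*(-1/141)) = 1/(-48 + 116/141) = 1/(-6652/141) = -141/6652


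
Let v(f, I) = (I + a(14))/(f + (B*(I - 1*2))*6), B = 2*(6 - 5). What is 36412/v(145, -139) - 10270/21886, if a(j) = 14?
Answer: 616411588377/1367875 ≈ 4.5063e+5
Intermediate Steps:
B = 2 (B = 2*1 = 2)
v(f, I) = (14 + I)/(-24 + f + 12*I) (v(f, I) = (I + 14)/(f + (2*(I - 1*2))*6) = (14 + I)/(f + (2*(I - 2))*6) = (14 + I)/(f + (2*(-2 + I))*6) = (14 + I)/(f + (-4 + 2*I)*6) = (14 + I)/(f + (-24 + 12*I)) = (14 + I)/(-24 + f + 12*I))
36412/v(145, -139) - 10270/21886 = 36412/(((14 - 139)/(-24 + 145 + 12*(-139)))) - 10270/21886 = 36412/((-125/(-24 + 145 - 1668))) - 10270*1/21886 = 36412/((-125/(-1547))) - 5135/10943 = 36412/((-1/1547*(-125))) - 5135/10943 = 36412/(125/1547) - 5135/10943 = 36412*(1547/125) - 5135/10943 = 56329364/125 - 5135/10943 = 616411588377/1367875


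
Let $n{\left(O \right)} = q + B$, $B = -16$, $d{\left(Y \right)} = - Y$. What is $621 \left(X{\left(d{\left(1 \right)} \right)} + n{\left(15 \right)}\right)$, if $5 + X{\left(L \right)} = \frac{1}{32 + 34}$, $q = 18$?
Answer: $- \frac{40779}{22} \approx -1853.6$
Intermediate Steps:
$X{\left(L \right)} = - \frac{329}{66}$ ($X{\left(L \right)} = -5 + \frac{1}{32 + 34} = -5 + \frac{1}{66} = - \frac{329}{66}$)
$n{\left(O \right)} = 2$ ($n{\left(O \right)} = 18 - 16 = 2$)
$621 \left(X{\left(d{\left(1 \right)} \right)} + n{\left(15 \right)}\right) = 621 \left(- \frac{329}{66} + 2\right) = 621 \left(- \frac{197}{66}\right) = - \frac{40779}{22}$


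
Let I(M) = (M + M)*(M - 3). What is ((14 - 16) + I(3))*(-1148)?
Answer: 2296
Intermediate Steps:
I(M) = 2*M*(-3 + M) (I(M) = (2*M)*(-3 + M) = 2*M*(-3 + M))
((14 - 16) + I(3))*(-1148) = ((14 - 16) + 2*3*(-3 + 3))*(-1148) = (-2 + 2*3*0)*(-1148) = (-2 + 0)*(-1148) = -2*(-1148) = 2296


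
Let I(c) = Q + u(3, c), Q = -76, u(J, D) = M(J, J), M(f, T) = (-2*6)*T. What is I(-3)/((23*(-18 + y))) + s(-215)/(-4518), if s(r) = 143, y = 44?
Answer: -295765/1350882 ≈ -0.21894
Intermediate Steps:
M(f, T) = -12*T
u(J, D) = -12*J
I(c) = -112 (I(c) = -76 - 12*3 = -76 - 36 = -112)
I(-3)/((23*(-18 + y))) + s(-215)/(-4518) = -112*1/(23*(-18 + 44)) + 143/(-4518) = -112/(23*26) + 143*(-1/4518) = -112/598 - 143/4518 = -112*1/598 - 143/4518 = -56/299 - 143/4518 = -295765/1350882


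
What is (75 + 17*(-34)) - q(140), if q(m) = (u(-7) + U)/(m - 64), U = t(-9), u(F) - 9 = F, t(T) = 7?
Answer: -38237/76 ≈ -503.12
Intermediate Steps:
u(F) = 9 + F
U = 7
q(m) = 9/(-64 + m) (q(m) = ((9 - 7) + 7)/(m - 64) = (2 + 7)/(-64 + m) = 9/(-64 + m))
(75 + 17*(-34)) - q(140) = (75 + 17*(-34)) - 9/(-64 + 140) = (75 - 578) - 9/76 = -503 - 9/76 = -38237/76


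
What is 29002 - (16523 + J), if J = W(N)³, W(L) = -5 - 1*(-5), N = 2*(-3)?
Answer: 12479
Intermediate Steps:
N = -6
W(L) = 0 (W(L) = -5 + 5 = 0)
J = 0 (J = 0³ = 0)
29002 - (16523 + J) = 29002 - (16523 + 0) = 29002 - 1*16523 = 29002 - 16523 = 12479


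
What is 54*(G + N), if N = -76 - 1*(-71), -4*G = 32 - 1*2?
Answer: -675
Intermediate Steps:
G = -15/2 (G = -(32 - 1*2)/4 = -(32 - 2)/4 = -¼*30 = -15/2 ≈ -7.5000)
N = -5 (N = -76 + 71 = -5)
54*(G + N) = 54*(-15/2 - 5) = 54*(-25/2) = -675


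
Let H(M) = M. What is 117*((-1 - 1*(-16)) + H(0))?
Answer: 1755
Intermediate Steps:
117*((-1 - 1*(-16)) + H(0)) = 117*((-1 - 1*(-16)) + 0) = 117*((-1 + 16) + 0) = 117*(15 + 0) = 117*15 = 1755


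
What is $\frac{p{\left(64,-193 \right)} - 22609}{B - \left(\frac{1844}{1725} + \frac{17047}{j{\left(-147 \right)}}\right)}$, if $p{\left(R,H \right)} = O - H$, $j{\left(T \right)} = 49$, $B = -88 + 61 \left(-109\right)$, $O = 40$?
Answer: $\frac{472832850}{149735339} \approx 3.1578$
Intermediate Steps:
$B = -6737$ ($B = -88 - 6649 = -6737$)
$p{\left(R,H \right)} = 40 - H$
$\frac{p{\left(64,-193 \right)} - 22609}{B - \left(\frac{1844}{1725} + \frac{17047}{j{\left(-147 \right)}}\right)} = \frac{\left(40 - -193\right) - 22609}{-6737 - \left(\frac{1844}{1725} + \frac{17047}{49}\right)} = \frac{\left(40 + 193\right) - 22609}{-6737 - \frac{29496431}{84525}} = \frac{233 - 22609}{-6737 - \frac{29496431}{84525}} = - \frac{22376}{-6737 - \frac{29496431}{84525}} = - \frac{22376}{- \frac{598941356}{84525}} = \left(-22376\right) \left(- \frac{84525}{598941356}\right) = \frac{472832850}{149735339}$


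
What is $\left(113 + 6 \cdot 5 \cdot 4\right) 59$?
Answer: $13747$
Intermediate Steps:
$\left(113 + 6 \cdot 5 \cdot 4\right) 59 = \left(113 + 30 \cdot 4\right) 59 = \left(113 + 120\right) 59 = 233 \cdot 59 = 13747$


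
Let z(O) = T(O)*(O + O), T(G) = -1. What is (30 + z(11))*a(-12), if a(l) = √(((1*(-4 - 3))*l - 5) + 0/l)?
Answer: 8*√79 ≈ 71.106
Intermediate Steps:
z(O) = -2*O (z(O) = -(O + O) = -2*O)
a(l) = √(-5 - 7*l) (a(l) = √(((1*(-7))*l - 5) + 0) = √((-7*l - 5) + 0) = √((-5 - 7*l) + 0) = √(-5 - 7*l))
(30 + z(11))*a(-12) = (30 - 2*11)*√(-5 - 7*(-12)) = (30 - 22)*√(-5 + 84) = 8*√79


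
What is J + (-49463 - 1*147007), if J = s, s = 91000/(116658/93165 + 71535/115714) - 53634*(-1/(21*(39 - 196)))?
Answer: -155996778746967976/1055224322553 ≈ -1.4783e+5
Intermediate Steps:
s = 51323143905019934/1055224322553 (s = 91000/(116658*(1/93165) + 71535*(1/115714)) - 53634/((-21*(-157))) = 91000/(38886/31055 + 71535/115714) - 53634/3297 = 91000/(6721174029/3593498270) - 53634*1/3297 = 91000*(3593498270/6721174029) - 2554/157 = 327008342570000/6721174029 - 2554/157 = 51323143905019934/1055224322553 ≈ 48637.)
J = 51323143905019934/1055224322553 ≈ 48637.
J + (-49463 - 1*147007) = 51323143905019934/1055224322553 + (-49463 - 1*147007) = 51323143905019934/1055224322553 + (-49463 - 147007) = 51323143905019934/1055224322553 - 196470 = -155996778746967976/1055224322553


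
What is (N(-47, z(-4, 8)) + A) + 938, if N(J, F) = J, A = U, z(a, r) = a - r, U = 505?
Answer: 1396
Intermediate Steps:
A = 505
(N(-47, z(-4, 8)) + A) + 938 = (-47 + 505) + 938 = 458 + 938 = 1396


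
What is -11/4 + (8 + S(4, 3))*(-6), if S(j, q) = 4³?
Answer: -1739/4 ≈ -434.75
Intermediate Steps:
S(j, q) = 64
-11/4 + (8 + S(4, 3))*(-6) = -11/4 + (8 + 64)*(-6) = -11*¼ + 72*(-6) = -11/4 - 432 = -1739/4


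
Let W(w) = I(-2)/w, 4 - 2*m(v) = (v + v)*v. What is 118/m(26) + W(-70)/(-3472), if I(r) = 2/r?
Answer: -14339697/81904480 ≈ -0.17508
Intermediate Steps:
m(v) = 2 - v**2 (m(v) = 2 - (v + v)*v/2 = 2 - 2*v*v/2 = 2 - v**2)
W(w) = -1/w (W(w) = (2/(-2))/w = (2*(-1/2))/w = -1/w)
118/m(26) + W(-70)/(-3472) = 118/(2 - 1*26**2) - 1/(-70)/(-3472) = 118/(2 - 1*676) - 1*(-1/70)*(-1/3472) = 118/(2 - 676) + (1/70)*(-1/3472) = 118/(-674) - 1/243040 = 118*(-1/674) - 1/243040 = -59/337 - 1/243040 = -14339697/81904480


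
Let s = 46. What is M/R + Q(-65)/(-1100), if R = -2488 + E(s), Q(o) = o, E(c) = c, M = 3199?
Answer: -2777/2220 ≈ -1.2509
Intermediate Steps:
R = -2442 (R = -2488 + 46 = -2442)
M/R + Q(-65)/(-1100) = 3199/(-2442) - 65/(-1100) = 3199*(-1/2442) - 65*(-1/1100) = -3199/2442 + 13/220 = -2777/2220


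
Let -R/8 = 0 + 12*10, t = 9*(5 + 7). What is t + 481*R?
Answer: -461652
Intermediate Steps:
t = 108 (t = 9*12 = 108)
R = -960 (R = -8*(0 + 12*10) = -8*(0 + 120) = -8*120 = -960)
t + 481*R = 108 + 481*(-960) = 108 - 461760 = -461652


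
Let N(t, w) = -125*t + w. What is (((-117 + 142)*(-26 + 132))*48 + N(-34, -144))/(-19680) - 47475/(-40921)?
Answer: -2219432413/402662640 ≈ -5.5119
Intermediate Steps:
N(t, w) = w - 125*t
(((-117 + 142)*(-26 + 132))*48 + N(-34, -144))/(-19680) - 47475/(-40921) = (((-117 + 142)*(-26 + 132))*48 + (-144 - 125*(-34)))/(-19680) - 47475/(-40921) = ((25*106)*48 + (-144 + 4250))*(-1/19680) - 47475*(-1/40921) = (2650*48 + 4106)*(-1/19680) + 47475/40921 = (127200 + 4106)*(-1/19680) + 47475/40921 = 131306*(-1/19680) + 47475/40921 = -65653/9840 + 47475/40921 = -2219432413/402662640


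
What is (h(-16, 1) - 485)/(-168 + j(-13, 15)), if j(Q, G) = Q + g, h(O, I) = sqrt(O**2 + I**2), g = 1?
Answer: 97/36 - sqrt(257)/180 ≈ 2.6054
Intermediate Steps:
h(O, I) = sqrt(I**2 + O**2)
j(Q, G) = 1 + Q (j(Q, G) = Q + 1 = 1 + Q)
(h(-16, 1) - 485)/(-168 + j(-13, 15)) = (sqrt(1**2 + (-16)**2) - 485)/(-168 + (1 - 13)) = (sqrt(1 + 256) - 485)/(-168 - 12) = (sqrt(257) - 485)/(-180) = (-485 + sqrt(257))*(-1/180) = 97/36 - sqrt(257)/180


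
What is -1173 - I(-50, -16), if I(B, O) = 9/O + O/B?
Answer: -469103/400 ≈ -1172.8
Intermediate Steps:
-1173 - I(-50, -16) = -1173 - (9/(-16) - 16/(-50)) = -1173 - (9*(-1/16) - 16*(-1/50)) = -1173 - (-9/16 + 8/25) = -1173 - 1*(-97/400) = -1173 + 97/400 = -469103/400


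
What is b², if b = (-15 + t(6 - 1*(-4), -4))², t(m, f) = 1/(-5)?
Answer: 33362176/625 ≈ 53380.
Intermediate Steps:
t(m, f) = -⅕
b = 5776/25 (b = (-15 - ⅕)² = (-76/5)² = 5776/25 ≈ 231.04)
b² = (5776/25)² = 33362176/625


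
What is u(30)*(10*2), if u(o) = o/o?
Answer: 20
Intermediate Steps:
u(o) = 1
u(30)*(10*2) = 1*(10*2) = 1*20 = 20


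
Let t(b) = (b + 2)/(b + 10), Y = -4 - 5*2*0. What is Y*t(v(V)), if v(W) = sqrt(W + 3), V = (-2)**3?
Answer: 4*(-sqrt(5) + 2*I)/(sqrt(5) - 10*I) ≈ -0.95238 - 0.68147*I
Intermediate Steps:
Y = -4 (Y = -4 - 10*0 = -4 + 0 = -4)
V = -8
v(W) = sqrt(3 + W)
t(b) = (2 + b)/(10 + b)
Y*t(v(V)) = -4*(2 + sqrt(3 - 8))/(10 + sqrt(3 - 8)) = -4*(2 + sqrt(-5))/(10 + sqrt(-5)) = -4*(2 + I*sqrt(5))/(10 + I*sqrt(5))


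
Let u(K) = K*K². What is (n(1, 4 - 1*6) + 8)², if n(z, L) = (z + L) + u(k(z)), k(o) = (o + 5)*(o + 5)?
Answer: 2177435569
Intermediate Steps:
k(o) = (5 + o)² (k(o) = (5 + o)*(5 + o) = (5 + o)²)
u(K) = K³
n(z, L) = L + z + (5 + z)⁶ (n(z, L) = (z + L) + ((5 + z)²)³ = (L + z) + (5 + z)⁶ = L + z + (5 + z)⁶)
(n(1, 4 - 1*6) + 8)² = (((4 - 1*6) + 1 + (5 + 1)⁶) + 8)² = (((4 - 6) + 1 + 6⁶) + 8)² = ((-2 + 1 + 46656) + 8)² = (46655 + 8)² = 46663² = 2177435569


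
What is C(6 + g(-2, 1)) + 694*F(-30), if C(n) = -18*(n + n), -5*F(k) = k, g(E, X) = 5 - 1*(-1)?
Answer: 3732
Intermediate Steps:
g(E, X) = 6 (g(E, X) = 5 + 1 = 6)
F(k) = -k/5
C(n) = -36*n
C(6 + g(-2, 1)) + 694*F(-30) = -36*(6 + 6) + 694*(-1/5*(-30)) = -36*12 + 694*6 = -432 + 4164 = 3732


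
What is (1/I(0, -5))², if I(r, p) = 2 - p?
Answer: 1/49 ≈ 0.020408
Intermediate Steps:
(1/I(0, -5))² = (1/(2 - 1*(-5)))² = (1/(2 + 5))² = (1/7)² = (⅐)² = 1/49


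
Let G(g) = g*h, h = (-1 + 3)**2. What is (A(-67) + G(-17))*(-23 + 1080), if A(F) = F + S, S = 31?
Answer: -109928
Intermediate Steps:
A(F) = 31 + F (A(F) = F + 31 = 31 + F)
h = 4 (h = 2**2 = 4)
G(g) = 4*g (G(g) = g*4 = 4*g)
(A(-67) + G(-17))*(-23 + 1080) = ((31 - 67) + 4*(-17))*(-23 + 1080) = (-36 - 68)*1057 = -104*1057 = -109928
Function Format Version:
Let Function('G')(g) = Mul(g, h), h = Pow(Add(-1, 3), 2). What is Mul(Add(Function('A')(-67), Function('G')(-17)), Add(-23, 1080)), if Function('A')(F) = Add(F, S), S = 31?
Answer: -109928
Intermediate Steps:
Function('A')(F) = Add(31, F) (Function('A')(F) = Add(F, 31) = Add(31, F))
h = 4 (h = Pow(2, 2) = 4)
Function('G')(g) = Mul(4, g) (Function('G')(g) = Mul(g, 4) = Mul(4, g))
Mul(Add(Function('A')(-67), Function('G')(-17)), Add(-23, 1080)) = Mul(Add(Add(31, -67), Mul(4, -17)), Add(-23, 1080)) = Mul(Add(-36, -68), 1057) = Mul(-104, 1057) = -109928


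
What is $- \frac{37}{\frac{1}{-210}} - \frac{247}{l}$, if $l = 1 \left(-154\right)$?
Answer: $\frac{1196827}{154} \approx 7771.6$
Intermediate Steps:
$l = -154$
$- \frac{37}{\frac{1}{-210}} - \frac{247}{l} = - \frac{37}{\frac{1}{-210}} - \frac{247}{-154} = - \frac{37}{- \frac{1}{210}} - - \frac{247}{154} = \left(-37\right) \left(-210\right) + \frac{247}{154} = 7770 + \frac{247}{154} = \frac{1196827}{154}$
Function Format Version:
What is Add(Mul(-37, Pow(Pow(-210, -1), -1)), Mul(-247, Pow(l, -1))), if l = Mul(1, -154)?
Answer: Rational(1196827, 154) ≈ 7771.6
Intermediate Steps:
l = -154
Add(Mul(-37, Pow(Pow(-210, -1), -1)), Mul(-247, Pow(l, -1))) = Add(Mul(-37, Pow(Pow(-210, -1), -1)), Mul(-247, Pow(-154, -1))) = Add(Mul(-37, Pow(Rational(-1, 210), -1)), Mul(-247, Rational(-1, 154))) = Add(Mul(-37, -210), Rational(247, 154)) = Add(7770, Rational(247, 154)) = Rational(1196827, 154)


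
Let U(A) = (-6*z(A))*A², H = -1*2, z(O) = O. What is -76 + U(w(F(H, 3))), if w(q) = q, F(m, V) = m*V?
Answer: 1220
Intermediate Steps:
H = -2
F(m, V) = V*m
U(A) = -6*A³ (U(A) = (-6*A)*A² = -6*A³)
-76 + U(w(F(H, 3))) = -76 - 6*(3*(-2))³ = -76 - 6*(-6)³ = -76 - 6*(-216) = -76 + 1296 = 1220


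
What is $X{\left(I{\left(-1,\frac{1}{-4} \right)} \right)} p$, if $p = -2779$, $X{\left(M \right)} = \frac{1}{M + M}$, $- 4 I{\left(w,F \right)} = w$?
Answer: $-5558$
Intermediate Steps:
$I{\left(w,F \right)} = - \frac{w}{4}$
$X{\left(M \right)} = \frac{1}{2 M}$
$X{\left(I{\left(-1,\frac{1}{-4} \right)} \right)} p = \frac{1}{2 \left(\left(- \frac{1}{4}\right) \left(-1\right)\right)} \left(-2779\right) = \frac{\frac{1}{\frac{1}{4}}}{2} \left(-2779\right) = \frac{1}{2} \cdot 4 \left(-2779\right) = 2 \left(-2779\right) = -5558$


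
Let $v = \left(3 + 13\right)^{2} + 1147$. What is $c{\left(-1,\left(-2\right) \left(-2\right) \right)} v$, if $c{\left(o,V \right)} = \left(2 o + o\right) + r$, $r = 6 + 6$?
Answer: $12627$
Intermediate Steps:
$v = 1403$ ($v = 16^{2} + 1147 = 256 + 1147 = 1403$)
$r = 12$
$c{\left(o,V \right)} = 12 + 3 o$ ($c{\left(o,V \right)} = \left(2 o + o\right) + 12 = 3 o + 12 = 12 + 3 o$)
$c{\left(-1,\left(-2\right) \left(-2\right) \right)} v = \left(12 + 3 \left(-1\right)\right) 1403 = \left(12 - 3\right) 1403 = 9 \cdot 1403 = 12627$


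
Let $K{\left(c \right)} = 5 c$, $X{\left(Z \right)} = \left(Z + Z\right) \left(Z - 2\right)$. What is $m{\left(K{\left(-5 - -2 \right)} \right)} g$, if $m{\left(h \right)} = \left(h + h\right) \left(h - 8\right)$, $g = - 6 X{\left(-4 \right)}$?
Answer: $-198720$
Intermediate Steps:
$X{\left(Z \right)} = 2 Z \left(-2 + Z\right)$
$g = -288$ ($g = - 6 \cdot 2 \left(-4\right) \left(-2 - 4\right) = - 6 \cdot 2 \left(-4\right) \left(-6\right) = \left(-6\right) 48 = -288$)
$m{\left(h \right)} = 2 h \left(-8 + h\right)$
$m{\left(K{\left(-5 - -2 \right)} \right)} g = 2 \cdot 5 \left(-5 - -2\right) \left(-8 + 5 \left(-5 - -2\right)\right) \left(-288\right) = 2 \cdot 5 \left(-5 + 2\right) \left(-8 + 5 \left(-5 + 2\right)\right) \left(-288\right) = 2 \cdot 5 \left(-3\right) \left(-8 + 5 \left(-3\right)\right) \left(-288\right) = 2 \left(-15\right) \left(-8 - 15\right) \left(-288\right) = 2 \left(-15\right) \left(-23\right) \left(-288\right) = 690 \left(-288\right) = -198720$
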